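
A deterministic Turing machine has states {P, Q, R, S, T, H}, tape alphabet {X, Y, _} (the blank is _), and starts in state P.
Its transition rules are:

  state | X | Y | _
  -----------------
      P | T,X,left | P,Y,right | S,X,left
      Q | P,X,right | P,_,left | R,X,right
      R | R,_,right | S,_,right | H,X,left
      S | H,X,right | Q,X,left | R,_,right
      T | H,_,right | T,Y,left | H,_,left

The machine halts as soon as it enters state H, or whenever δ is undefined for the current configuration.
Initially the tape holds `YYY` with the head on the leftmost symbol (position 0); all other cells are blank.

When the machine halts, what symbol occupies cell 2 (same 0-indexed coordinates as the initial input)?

_

state=P head=0 tape=_[Y]YY__   (P,Y)→(P,Y,right)
state=P head=1 tape=_Y[Y]Y__   (P,Y)→(P,Y,right)
state=P head=2 tape=_YY[Y]__   (P,Y)→(P,Y,right)
state=P head=3 tape=_YYY[_]_   (P,_)→(S,X,left)
state=S head=2 tape=_YY[Y]X_   (S,Y)→(Q,X,left)
state=Q head=1 tape=_Y[Y]XX_   (Q,Y)→(P,_,left)
state=P head=0 tape=_[Y]_XX_   (P,Y)→(P,Y,right)
state=P head=1 tape=_Y[_]XX_   (P,_)→(S,X,left)
state=S head=0 tape=_[Y]XXX_   (S,Y)→(Q,X,left)
state=Q head=-1 tape=[_]XXXX_   (Q,_)→(R,X,right)
state=R head=0 tape=X[X]XXX_   (R,X)→(R,_,right)
state=R head=1 tape=X_[X]XX_   (R,X)→(R,_,right)
state=R head=2 tape=X__[X]X_   (R,X)→(R,_,right)
state=R head=3 tape=X___[X]_   (R,X)→(R,_,right)
state=R head=4 tape=X____[_]   (R,_)→(H,X,left)
state=H head=3 tape=X___[_]X
Cell 2 holds _ when M halts.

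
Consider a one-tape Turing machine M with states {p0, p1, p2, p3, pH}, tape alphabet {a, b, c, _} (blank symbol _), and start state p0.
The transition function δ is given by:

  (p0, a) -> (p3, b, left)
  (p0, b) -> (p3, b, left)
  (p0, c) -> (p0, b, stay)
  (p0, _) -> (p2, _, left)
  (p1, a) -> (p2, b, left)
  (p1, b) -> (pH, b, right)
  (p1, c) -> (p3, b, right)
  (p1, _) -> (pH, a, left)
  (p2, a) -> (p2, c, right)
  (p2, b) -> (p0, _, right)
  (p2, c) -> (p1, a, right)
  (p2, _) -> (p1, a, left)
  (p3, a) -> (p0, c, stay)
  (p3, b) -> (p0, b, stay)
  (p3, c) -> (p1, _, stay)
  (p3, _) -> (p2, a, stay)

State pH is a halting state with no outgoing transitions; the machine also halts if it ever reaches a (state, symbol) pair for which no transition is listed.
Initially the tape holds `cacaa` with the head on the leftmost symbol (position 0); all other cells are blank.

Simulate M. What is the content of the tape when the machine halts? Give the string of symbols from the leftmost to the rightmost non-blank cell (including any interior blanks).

cccabb

p0 | _[c]acaa_   read c → write b, move stay, go to p0
p0 | _[b]acaa_   read b → write b, move left, go to p3
p3 | [_]bacaa_   read _ → write a, move stay, go to p2
p2 | [a]bacaa_   read a → write c, move right, go to p2
p2 | c[b]acaa_   read b → write _, move right, go to p0
p0 | c_[a]caa_   read a → write b, move left, go to p3
p3 | c[_]bcaa_   read _ → write a, move stay, go to p2
p2 | c[a]bcaa_   read a → write c, move right, go to p2
p2 | cc[b]caa_   read b → write _, move right, go to p0
p0 | cc_[c]aa_   read c → write b, move stay, go to p0
p0 | cc_[b]aa_   read b → write b, move left, go to p3
p3 | cc[_]baa_   read _ → write a, move stay, go to p2
p2 | cc[a]baa_   read a → write c, move right, go to p2
p2 | ccc[b]aa_   read b → write _, move right, go to p0
p0 | ccc_[a]a_   read a → write b, move left, go to p3
p3 | ccc[_]ba_   read _ → write a, move stay, go to p2
p2 | ccc[a]ba_   read a → write c, move right, go to p2
p2 | cccc[b]a_   read b → write _, move right, go to p0
p0 | cccc_[a]_   read a → write b, move left, go to p3
p3 | cccc[_]b_   read _ → write a, move stay, go to p2
p2 | cccc[a]b_   read a → write c, move right, go to p2
p2 | ccccc[b]_   read b → write _, move right, go to p0
p0 | ccccc_[_]   read _ → write _, move left, go to p2
p2 | ccccc[_]_   read _ → write a, move left, go to p1
p1 | cccc[c]a_   read c → write b, move right, go to p3
p3 | ccccb[a]_   read a → write c, move stay, go to p0
p0 | ccccb[c]_   read c → write b, move stay, go to p0
p0 | ccccb[b]_   read b → write b, move left, go to p3
p3 | cccc[b]b_   read b → write b, move stay, go to p0
p0 | cccc[b]b_   read b → write b, move left, go to p3
p3 | ccc[c]bb_   read c → write _, move stay, go to p1
p1 | ccc[_]bb_   read _ → write a, move left, go to pH
pH | cc[c]abb_
The non-blank tape span at halt is cccabb.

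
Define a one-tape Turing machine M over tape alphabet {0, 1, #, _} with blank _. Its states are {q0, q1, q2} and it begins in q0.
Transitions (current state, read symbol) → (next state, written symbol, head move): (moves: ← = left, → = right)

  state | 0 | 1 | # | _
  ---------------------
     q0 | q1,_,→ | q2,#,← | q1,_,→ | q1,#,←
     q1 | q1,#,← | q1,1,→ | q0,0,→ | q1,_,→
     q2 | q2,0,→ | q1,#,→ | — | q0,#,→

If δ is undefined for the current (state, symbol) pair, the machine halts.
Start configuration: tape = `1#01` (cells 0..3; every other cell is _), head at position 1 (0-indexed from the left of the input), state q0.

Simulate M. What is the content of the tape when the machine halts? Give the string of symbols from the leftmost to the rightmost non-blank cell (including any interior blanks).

1_0#

q0 | 1[#]01   read # → write _, move →, go to q1
q1 | 1_[0]1   read 0 → write #, move ←, go to q1
q1 | 1[_]#1   read _ → write _, move →, go to q1
q1 | 1_[#]1   read # → write 0, move →, go to q0
q0 | 1_0[1]   read 1 → write #, move ←, go to q2
q2 | 1_[0]#   read 0 → write 0, move →, go to q2
q2 | 1_0[#]
The non-blank tape span at halt is 1_0#.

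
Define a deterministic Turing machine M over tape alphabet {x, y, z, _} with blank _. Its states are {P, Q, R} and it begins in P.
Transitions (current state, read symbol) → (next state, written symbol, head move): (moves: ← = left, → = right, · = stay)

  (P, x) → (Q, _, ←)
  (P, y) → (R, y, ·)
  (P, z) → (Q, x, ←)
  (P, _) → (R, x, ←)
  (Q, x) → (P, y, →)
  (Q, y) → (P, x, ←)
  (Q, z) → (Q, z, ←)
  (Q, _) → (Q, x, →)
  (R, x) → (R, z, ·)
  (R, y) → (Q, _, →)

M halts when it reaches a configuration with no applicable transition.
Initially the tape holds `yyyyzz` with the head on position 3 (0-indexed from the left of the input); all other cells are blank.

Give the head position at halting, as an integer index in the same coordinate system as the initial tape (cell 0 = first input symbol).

state=P head=3 tape=_yyy[y]zz   (P,y)→(R,y,·)
state=R head=3 tape=_yyy[y]zz   (R,y)→(Q,_,→)
state=Q head=4 tape=_yyy_[z]z   (Q,z)→(Q,z,←)
state=Q head=3 tape=_yyy[_]zz   (Q,_)→(Q,x,→)
state=Q head=4 tape=_yyyx[z]z   (Q,z)→(Q,z,←)
state=Q head=3 tape=_yyy[x]zz   (Q,x)→(P,y,→)
state=P head=4 tape=_yyyy[z]z   (P,z)→(Q,x,←)
state=Q head=3 tape=_yyy[y]xz   (Q,y)→(P,x,←)
state=P head=2 tape=_yy[y]xxz   (P,y)→(R,y,·)
state=R head=2 tape=_yy[y]xxz   (R,y)→(Q,_,→)
state=Q head=3 tape=_yy_[x]xz   (Q,x)→(P,y,→)
state=P head=4 tape=_yy_y[x]z   (P,x)→(Q,_,←)
state=Q head=3 tape=_yy_[y]_z   (Q,y)→(P,x,←)
state=P head=2 tape=_yy[_]x_z   (P,_)→(R,x,←)
state=R head=1 tape=_y[y]xx_z   (R,y)→(Q,_,→)
state=Q head=2 tape=_y_[x]x_z   (Q,x)→(P,y,→)
state=P head=3 tape=_y_y[x]_z   (P,x)→(Q,_,←)
state=Q head=2 tape=_y_[y]__z   (Q,y)→(P,x,←)
state=P head=1 tape=_y[_]x__z   (P,_)→(R,x,←)
state=R head=0 tape=_[y]xx__z   (R,y)→(Q,_,→)
state=Q head=1 tape=__[x]x__z   (Q,x)→(P,y,→)
state=P head=2 tape=__y[x]__z   (P,x)→(Q,_,←)
state=Q head=1 tape=__[y]___z   (Q,y)→(P,x,←)
state=P head=0 tape=_[_]x___z   (P,_)→(R,x,←)
state=R head=-1 tape=[_]xx___z
At halt the head is at cell -1.

-1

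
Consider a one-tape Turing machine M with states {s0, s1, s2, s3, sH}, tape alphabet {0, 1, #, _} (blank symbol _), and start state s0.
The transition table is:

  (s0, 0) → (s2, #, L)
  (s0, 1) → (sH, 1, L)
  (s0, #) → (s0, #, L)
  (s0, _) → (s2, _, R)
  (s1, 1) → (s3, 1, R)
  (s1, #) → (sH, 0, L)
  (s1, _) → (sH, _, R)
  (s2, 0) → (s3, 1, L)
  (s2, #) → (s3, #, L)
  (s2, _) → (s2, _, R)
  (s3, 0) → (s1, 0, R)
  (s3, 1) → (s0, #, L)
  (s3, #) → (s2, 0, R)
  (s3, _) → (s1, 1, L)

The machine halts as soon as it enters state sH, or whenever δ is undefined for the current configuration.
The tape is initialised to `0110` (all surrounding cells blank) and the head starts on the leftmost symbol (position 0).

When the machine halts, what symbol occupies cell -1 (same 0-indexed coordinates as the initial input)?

s0 | __[0]110   read 0 → write #, move L, go to s2
s2 | _[_]#110   read _ → write _, move R, go to s2
s2 | __[#]110   read # → write #, move L, go to s3
s3 | _[_]#110   read _ → write 1, move L, go to s1
s1 | [_]1#110   read _ → write _, move R, go to sH
sH | _[1]#110
Cell -1 holds 1 when M halts.

1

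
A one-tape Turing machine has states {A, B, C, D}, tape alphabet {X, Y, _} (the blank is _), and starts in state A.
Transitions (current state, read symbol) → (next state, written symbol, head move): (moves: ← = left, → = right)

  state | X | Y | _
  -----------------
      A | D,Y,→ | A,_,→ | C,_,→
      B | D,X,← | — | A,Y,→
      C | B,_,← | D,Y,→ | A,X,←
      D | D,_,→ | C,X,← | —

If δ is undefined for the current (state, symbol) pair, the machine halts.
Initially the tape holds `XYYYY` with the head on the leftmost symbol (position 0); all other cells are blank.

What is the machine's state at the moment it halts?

D

A | [X]YYYY_   read X → write Y, move →, go to D
D | Y[Y]YYY_   read Y → write X, move ←, go to C
C | [Y]XYYY_   read Y → write Y, move →, go to D
D | Y[X]YYY_   read X → write _, move →, go to D
D | Y_[Y]YY_   read Y → write X, move ←, go to C
C | Y[_]XYY_   read _ → write X, move ←, go to A
A | [Y]XXYY_   read Y → write _, move →, go to A
A | _[X]XYY_   read X → write Y, move →, go to D
D | _Y[X]YY_   read X → write _, move →, go to D
D | _Y_[Y]Y_   read Y → write X, move ←, go to C
C | _Y[_]XY_   read _ → write X, move ←, go to A
A | _[Y]XXY_   read Y → write _, move →, go to A
A | __[X]XY_   read X → write Y, move →, go to D
D | __Y[X]Y_   read X → write _, move →, go to D
D | __Y_[Y]_   read Y → write X, move ←, go to C
C | __Y[_]X_   read _ → write X, move ←, go to A
A | __[Y]XX_   read Y → write _, move →, go to A
A | ___[X]X_   read X → write Y, move →, go to D
D | ___Y[X]_   read X → write _, move →, go to D
D | ___Y_[_]
No transition is defined for (D, _); M halts in state D.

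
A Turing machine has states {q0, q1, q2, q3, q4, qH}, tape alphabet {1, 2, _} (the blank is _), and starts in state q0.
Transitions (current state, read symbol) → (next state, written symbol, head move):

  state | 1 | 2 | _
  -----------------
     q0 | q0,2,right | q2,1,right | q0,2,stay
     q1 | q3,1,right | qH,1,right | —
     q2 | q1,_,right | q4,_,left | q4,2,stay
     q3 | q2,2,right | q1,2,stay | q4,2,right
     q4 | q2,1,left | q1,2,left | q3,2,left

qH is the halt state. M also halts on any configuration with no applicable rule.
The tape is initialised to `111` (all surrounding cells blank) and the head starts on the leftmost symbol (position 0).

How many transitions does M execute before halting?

state=q0 head=0 tape=[1]11___   (q0,1)→(q0,2,right)
state=q0 head=1 tape=2[1]1___   (q0,1)→(q0,2,right)
state=q0 head=2 tape=22[1]___   (q0,1)→(q0,2,right)
state=q0 head=3 tape=222[_]__   (q0,_)→(q0,2,stay)
state=q0 head=3 tape=222[2]__   (q0,2)→(q2,1,right)
state=q2 head=4 tape=2221[_]_   (q2,_)→(q4,2,stay)
state=q4 head=4 tape=2221[2]_   (q4,2)→(q1,2,left)
state=q1 head=3 tape=222[1]2_   (q1,1)→(q3,1,right)
state=q3 head=4 tape=2221[2]_   (q3,2)→(q1,2,stay)
state=q1 head=4 tape=2221[2]_   (q1,2)→(qH,1,right)
state=qH head=5 tape=22211[_]
M halts after 10 transitions.

10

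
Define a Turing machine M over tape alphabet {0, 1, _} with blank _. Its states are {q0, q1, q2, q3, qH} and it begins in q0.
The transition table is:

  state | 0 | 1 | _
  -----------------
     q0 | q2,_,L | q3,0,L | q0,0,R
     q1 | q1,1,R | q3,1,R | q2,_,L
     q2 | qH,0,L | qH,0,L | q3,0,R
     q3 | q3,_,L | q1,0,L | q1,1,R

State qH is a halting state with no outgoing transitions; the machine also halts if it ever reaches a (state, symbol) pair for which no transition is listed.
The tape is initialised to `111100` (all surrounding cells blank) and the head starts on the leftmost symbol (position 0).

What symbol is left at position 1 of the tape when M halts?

state=q0 head=0 tape=___[1]11100   (q0,1)→(q3,0,L)
state=q3 head=-1 tape=__[_]011100   (q3,_)→(q1,1,R)
state=q1 head=0 tape=__1[0]11100   (q1,0)→(q1,1,R)
state=q1 head=1 tape=__11[1]1100   (q1,1)→(q3,1,R)
state=q3 head=2 tape=__111[1]100   (q3,1)→(q1,0,L)
state=q1 head=1 tape=__11[1]0100   (q1,1)→(q3,1,R)
state=q3 head=2 tape=__111[0]100   (q3,0)→(q3,_,L)
state=q3 head=1 tape=__11[1]_100   (q3,1)→(q1,0,L)
state=q1 head=0 tape=__1[1]0_100   (q1,1)→(q3,1,R)
state=q3 head=1 tape=__11[0]_100   (q3,0)→(q3,_,L)
state=q3 head=0 tape=__1[1]__100   (q3,1)→(q1,0,L)
state=q1 head=-1 tape=__[1]0__100   (q1,1)→(q3,1,R)
state=q3 head=0 tape=__1[0]__100   (q3,0)→(q3,_,L)
state=q3 head=-1 tape=__[1]___100   (q3,1)→(q1,0,L)
state=q1 head=-2 tape=_[_]0___100   (q1,_)→(q2,_,L)
state=q2 head=-3 tape=[_]_0___100   (q2,_)→(q3,0,R)
state=q3 head=-2 tape=0[_]0___100   (q3,_)→(q1,1,R)
state=q1 head=-1 tape=01[0]___100   (q1,0)→(q1,1,R)
state=q1 head=0 tape=011[_]__100   (q1,_)→(q2,_,L)
state=q2 head=-1 tape=01[1]___100   (q2,1)→(qH,0,L)
state=qH head=-2 tape=0[1]0___100
Cell 1 holds _ when M halts.

_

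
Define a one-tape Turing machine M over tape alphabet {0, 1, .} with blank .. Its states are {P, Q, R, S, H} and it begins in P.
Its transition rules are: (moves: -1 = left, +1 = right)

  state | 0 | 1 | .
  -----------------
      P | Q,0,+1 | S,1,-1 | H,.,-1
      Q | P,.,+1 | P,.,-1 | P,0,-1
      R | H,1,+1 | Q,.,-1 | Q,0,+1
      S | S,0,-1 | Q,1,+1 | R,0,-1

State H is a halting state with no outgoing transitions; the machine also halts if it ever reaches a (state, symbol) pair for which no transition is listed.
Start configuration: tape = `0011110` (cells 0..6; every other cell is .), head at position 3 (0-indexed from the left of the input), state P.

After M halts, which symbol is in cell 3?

state=P head=3 tape=..001[1]110   (P,1)→(S,1,-1)
state=S head=2 tape=..00[1]1110   (S,1)→(Q,1,+1)
state=Q head=3 tape=..001[1]110   (Q,1)→(P,.,-1)
state=P head=2 tape=..00[1].110   (P,1)→(S,1,-1)
state=S head=1 tape=..0[0]1.110   (S,0)→(S,0,-1)
state=S head=0 tape=..[0]01.110   (S,0)→(S,0,-1)
state=S head=-1 tape=.[.]001.110   (S,.)→(R,0,-1)
state=R head=-2 tape=[.]0001.110   (R,.)→(Q,0,+1)
state=Q head=-1 tape=0[0]001.110   (Q,0)→(P,.,+1)
state=P head=0 tape=0.[0]01.110   (P,0)→(Q,0,+1)
state=Q head=1 tape=0.0[0]1.110   (Q,0)→(P,.,+1)
state=P head=2 tape=0.0.[1].110   (P,1)→(S,1,-1)
state=S head=1 tape=0.0[.]1.110   (S,.)→(R,0,-1)
state=R head=0 tape=0.[0]01.110   (R,0)→(H,1,+1)
state=H head=1 tape=0.1[0]1.110
Cell 3 holds . when M halts.

.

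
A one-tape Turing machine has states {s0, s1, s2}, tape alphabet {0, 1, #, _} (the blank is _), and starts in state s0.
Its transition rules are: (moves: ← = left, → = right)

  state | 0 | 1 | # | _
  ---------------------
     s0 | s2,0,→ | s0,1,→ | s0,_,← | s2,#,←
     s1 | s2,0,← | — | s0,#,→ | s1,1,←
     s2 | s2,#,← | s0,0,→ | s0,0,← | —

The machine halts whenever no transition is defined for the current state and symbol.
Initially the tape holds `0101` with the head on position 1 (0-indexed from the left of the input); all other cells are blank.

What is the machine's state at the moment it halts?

s0 | 0[1]01_   read 1 → write 1, move →, go to s0
s0 | 01[0]1_   read 0 → write 0, move →, go to s2
s2 | 010[1]_   read 1 → write 0, move →, go to s0
s0 | 0100[_]   read _ → write #, move ←, go to s2
s2 | 010[0]#   read 0 → write #, move ←, go to s2
s2 | 01[0]##   read 0 → write #, move ←, go to s2
s2 | 0[1]###   read 1 → write 0, move →, go to s0
s0 | 00[#]##   read # → write _, move ←, go to s0
s0 | 0[0]_##   read 0 → write 0, move →, go to s2
s2 | 00[_]##
No transition is defined for (s2, _); M halts in state s2.

s2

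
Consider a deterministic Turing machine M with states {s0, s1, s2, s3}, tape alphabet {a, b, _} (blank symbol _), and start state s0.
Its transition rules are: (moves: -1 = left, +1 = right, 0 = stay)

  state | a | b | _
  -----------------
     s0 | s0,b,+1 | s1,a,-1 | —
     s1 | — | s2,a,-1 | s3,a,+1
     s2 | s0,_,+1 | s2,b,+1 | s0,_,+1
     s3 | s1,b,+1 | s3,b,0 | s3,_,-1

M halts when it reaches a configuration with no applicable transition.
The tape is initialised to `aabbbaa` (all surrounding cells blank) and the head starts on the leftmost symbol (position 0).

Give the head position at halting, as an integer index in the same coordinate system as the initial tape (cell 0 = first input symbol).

7

s0 | [a]abbbaa_   read a → write b, move +1, go to s0
s0 | b[a]bbbaa_   read a → write b, move +1, go to s0
s0 | bb[b]bbaa_   read b → write a, move -1, go to s1
s1 | b[b]abbaa_   read b → write a, move -1, go to s2
s2 | [b]aabbaa_   read b → write b, move +1, go to s2
s2 | b[a]abbaa_   read a → write _, move +1, go to s0
s0 | b_[a]bbaa_   read a → write b, move +1, go to s0
s0 | b_b[b]baa_   read b → write a, move -1, go to s1
s1 | b_[b]abaa_   read b → write a, move -1, go to s2
s2 | b[_]aabaa_   read _ → write _, move +1, go to s0
s0 | b_[a]abaa_   read a → write b, move +1, go to s0
s0 | b_b[a]baa_   read a → write b, move +1, go to s0
s0 | b_bb[b]aa_   read b → write a, move -1, go to s1
s1 | b_b[b]aaa_   read b → write a, move -1, go to s2
s2 | b_[b]aaaa_   read b → write b, move +1, go to s2
s2 | b_b[a]aaa_   read a → write _, move +1, go to s0
s0 | b_b_[a]aa_   read a → write b, move +1, go to s0
s0 | b_b_b[a]a_   read a → write b, move +1, go to s0
s0 | b_b_bb[a]_   read a → write b, move +1, go to s0
s0 | b_b_bbb[_]
At halt the head is at cell 7.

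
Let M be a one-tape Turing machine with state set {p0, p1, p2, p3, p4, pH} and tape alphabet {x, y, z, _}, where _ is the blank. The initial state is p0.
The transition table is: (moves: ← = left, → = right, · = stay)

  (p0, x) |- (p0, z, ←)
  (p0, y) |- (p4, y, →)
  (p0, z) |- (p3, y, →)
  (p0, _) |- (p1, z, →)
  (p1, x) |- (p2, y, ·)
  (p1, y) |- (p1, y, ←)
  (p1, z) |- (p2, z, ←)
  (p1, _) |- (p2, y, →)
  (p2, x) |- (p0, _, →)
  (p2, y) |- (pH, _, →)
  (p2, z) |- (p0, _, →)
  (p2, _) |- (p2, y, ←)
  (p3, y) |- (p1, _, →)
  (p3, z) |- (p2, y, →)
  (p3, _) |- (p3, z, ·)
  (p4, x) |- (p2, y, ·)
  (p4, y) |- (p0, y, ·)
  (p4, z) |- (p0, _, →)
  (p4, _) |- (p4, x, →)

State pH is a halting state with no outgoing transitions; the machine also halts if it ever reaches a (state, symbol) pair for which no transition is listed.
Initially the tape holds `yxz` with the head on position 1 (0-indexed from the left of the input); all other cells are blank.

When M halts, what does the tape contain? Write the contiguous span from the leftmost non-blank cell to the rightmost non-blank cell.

p0 | y[x]z__   read x → write z, move ←, go to p0
p0 | [y]zz__   read y → write y, move →, go to p4
p4 | y[z]z__   read z → write _, move →, go to p0
p0 | y_[z]__   read z → write y, move →, go to p3
p3 | y_y[_]_   read _ → write z, move ·, go to p3
p3 | y_y[z]_   read z → write y, move →, go to p2
p2 | y_yy[_]   read _ → write y, move ←, go to p2
p2 | y_y[y]y   read y → write _, move →, go to pH
pH | y_y_[y]
The non-blank tape span at halt is y_y_y.

y_y_y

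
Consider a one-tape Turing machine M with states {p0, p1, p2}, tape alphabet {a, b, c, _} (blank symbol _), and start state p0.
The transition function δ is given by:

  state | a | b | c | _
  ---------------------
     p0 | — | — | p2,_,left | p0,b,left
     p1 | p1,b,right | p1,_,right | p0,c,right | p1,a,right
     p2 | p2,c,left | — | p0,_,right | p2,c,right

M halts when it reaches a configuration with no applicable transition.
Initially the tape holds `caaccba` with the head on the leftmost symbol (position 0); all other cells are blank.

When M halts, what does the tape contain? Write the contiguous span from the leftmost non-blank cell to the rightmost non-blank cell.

p0 | _[c]aaccba   read c → write _, move left, go to p2
p2 | [_]_aaccba   read _ → write c, move right, go to p2
p2 | c[_]aaccba   read _ → write c, move right, go to p2
p2 | cc[a]accba   read a → write c, move left, go to p2
p2 | c[c]caccba   read c → write _, move right, go to p0
p0 | c_[c]accba   read c → write _, move left, go to p2
p2 | c[_]_accba   read _ → write c, move right, go to p2
p2 | cc[_]accba   read _ → write c, move right, go to p2
p2 | ccc[a]ccba   read a → write c, move left, go to p2
p2 | cc[c]cccba   read c → write _, move right, go to p0
p0 | cc_[c]ccba   read c → write _, move left, go to p2
p2 | cc[_]_ccba   read _ → write c, move right, go to p2
p2 | ccc[_]ccba   read _ → write c, move right, go to p2
p2 | cccc[c]cba   read c → write _, move right, go to p0
p0 | cccc_[c]ba   read c → write _, move left, go to p2
p2 | cccc[_]_ba   read _ → write c, move right, go to p2
p2 | ccccc[_]ba   read _ → write c, move right, go to p2
p2 | cccccc[b]a
The non-blank tape span at halt is ccccccba.

ccccccba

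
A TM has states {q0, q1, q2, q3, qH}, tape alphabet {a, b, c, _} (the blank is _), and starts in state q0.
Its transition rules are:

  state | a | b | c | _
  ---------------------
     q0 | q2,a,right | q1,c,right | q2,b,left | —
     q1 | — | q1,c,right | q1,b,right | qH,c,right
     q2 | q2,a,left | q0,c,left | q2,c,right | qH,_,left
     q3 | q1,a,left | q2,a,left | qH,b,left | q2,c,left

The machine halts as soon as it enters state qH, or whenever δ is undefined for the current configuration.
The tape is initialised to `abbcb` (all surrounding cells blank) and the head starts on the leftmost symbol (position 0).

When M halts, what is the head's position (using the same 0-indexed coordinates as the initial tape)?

q0 | __[a]bbcb   read a → write a, move right, go to q2
q2 | __a[b]bcb   read b → write c, move left, go to q0
q0 | __[a]cbcb   read a → write a, move right, go to q2
q2 | __a[c]bcb   read c → write c, move right, go to q2
q2 | __ac[b]cb   read b → write c, move left, go to q0
q0 | __a[c]ccb   read c → write b, move left, go to q2
q2 | __[a]bccb   read a → write a, move left, go to q2
q2 | _[_]abccb   read _ → write _, move left, go to qH
qH | [_]_abccb
At halt the head is at cell -2.

-2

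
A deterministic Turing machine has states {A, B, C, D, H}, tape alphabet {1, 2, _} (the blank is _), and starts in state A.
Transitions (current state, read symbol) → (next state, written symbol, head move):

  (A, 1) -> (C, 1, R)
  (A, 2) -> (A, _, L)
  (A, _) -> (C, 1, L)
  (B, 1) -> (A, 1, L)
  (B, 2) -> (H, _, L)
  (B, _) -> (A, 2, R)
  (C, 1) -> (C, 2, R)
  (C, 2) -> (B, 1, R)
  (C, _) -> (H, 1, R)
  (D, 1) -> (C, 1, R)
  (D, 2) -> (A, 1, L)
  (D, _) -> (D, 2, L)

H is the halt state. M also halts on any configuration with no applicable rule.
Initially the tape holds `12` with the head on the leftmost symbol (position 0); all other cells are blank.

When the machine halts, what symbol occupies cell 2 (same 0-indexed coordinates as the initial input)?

1

A | [1]2____   read 1 → write 1, move R, go to C
C | 1[2]____   read 2 → write 1, move R, go to B
B | 11[_]___   read _ → write 2, move R, go to A
A | 112[_]__   read _ → write 1, move L, go to C
C | 11[2]1__   read 2 → write 1, move R, go to B
B | 111[1]__   read 1 → write 1, move L, go to A
A | 11[1]1__   read 1 → write 1, move R, go to C
C | 111[1]__   read 1 → write 2, move R, go to C
C | 1112[_]_   read _ → write 1, move R, go to H
H | 11121[_]
Cell 2 holds 1 when M halts.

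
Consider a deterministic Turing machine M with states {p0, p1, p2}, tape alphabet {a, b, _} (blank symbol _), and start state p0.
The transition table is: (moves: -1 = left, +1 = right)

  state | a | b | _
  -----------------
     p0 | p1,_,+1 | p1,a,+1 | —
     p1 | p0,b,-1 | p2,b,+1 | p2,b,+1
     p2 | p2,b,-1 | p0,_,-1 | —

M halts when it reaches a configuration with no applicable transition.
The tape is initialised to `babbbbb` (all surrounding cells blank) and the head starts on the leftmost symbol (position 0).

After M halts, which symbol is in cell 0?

_

state=p0 head=0 tape=[b]abbbbb_   (p0,b)→(p1,a,+1)
state=p1 head=1 tape=a[a]bbbbb_   (p1,a)→(p0,b,-1)
state=p0 head=0 tape=[a]bbbbbb_   (p0,a)→(p1,_,+1)
state=p1 head=1 tape=_[b]bbbbb_   (p1,b)→(p2,b,+1)
state=p2 head=2 tape=_b[b]bbbb_   (p2,b)→(p0,_,-1)
state=p0 head=1 tape=_[b]_bbbb_   (p0,b)→(p1,a,+1)
state=p1 head=2 tape=_a[_]bbbb_   (p1,_)→(p2,b,+1)
state=p2 head=3 tape=_ab[b]bbb_   (p2,b)→(p0,_,-1)
state=p0 head=2 tape=_a[b]_bbb_   (p0,b)→(p1,a,+1)
state=p1 head=3 tape=_aa[_]bbb_   (p1,_)→(p2,b,+1)
state=p2 head=4 tape=_aab[b]bb_   (p2,b)→(p0,_,-1)
state=p0 head=3 tape=_aa[b]_bb_   (p0,b)→(p1,a,+1)
state=p1 head=4 tape=_aaa[_]bb_   (p1,_)→(p2,b,+1)
state=p2 head=5 tape=_aaab[b]b_   (p2,b)→(p0,_,-1)
state=p0 head=4 tape=_aaa[b]_b_   (p0,b)→(p1,a,+1)
state=p1 head=5 tape=_aaaa[_]b_   (p1,_)→(p2,b,+1)
state=p2 head=6 tape=_aaaab[b]_   (p2,b)→(p0,_,-1)
state=p0 head=5 tape=_aaaa[b]__   (p0,b)→(p1,a,+1)
state=p1 head=6 tape=_aaaaa[_]_   (p1,_)→(p2,b,+1)
state=p2 head=7 tape=_aaaaab[_]
Cell 0 holds _ when M halts.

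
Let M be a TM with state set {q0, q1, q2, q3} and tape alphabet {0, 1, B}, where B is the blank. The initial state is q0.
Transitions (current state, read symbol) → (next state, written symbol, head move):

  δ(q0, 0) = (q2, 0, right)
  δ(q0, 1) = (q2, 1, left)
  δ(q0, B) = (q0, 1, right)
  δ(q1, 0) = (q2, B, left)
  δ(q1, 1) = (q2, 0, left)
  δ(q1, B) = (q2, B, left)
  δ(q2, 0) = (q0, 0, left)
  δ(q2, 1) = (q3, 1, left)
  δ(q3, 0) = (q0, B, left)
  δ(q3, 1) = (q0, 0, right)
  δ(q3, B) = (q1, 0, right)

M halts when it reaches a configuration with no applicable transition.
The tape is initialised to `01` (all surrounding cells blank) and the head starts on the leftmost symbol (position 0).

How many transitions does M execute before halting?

state=q0 head=0 tape=BBB[0]1   (q0,0)→(q2,0,right)
state=q2 head=1 tape=BBB0[1]   (q2,1)→(q3,1,left)
state=q3 head=0 tape=BBB[0]1   (q3,0)→(q0,B,left)
state=q0 head=-1 tape=BB[B]B1   (q0,B)→(q0,1,right)
state=q0 head=0 tape=BB1[B]1   (q0,B)→(q0,1,right)
state=q0 head=1 tape=BB11[1]   (q0,1)→(q2,1,left)
state=q2 head=0 tape=BB1[1]1   (q2,1)→(q3,1,left)
state=q3 head=-1 tape=BB[1]11   (q3,1)→(q0,0,right)
state=q0 head=0 tape=BB0[1]1   (q0,1)→(q2,1,left)
state=q2 head=-1 tape=BB[0]11   (q2,0)→(q0,0,left)
state=q0 head=-2 tape=B[B]011   (q0,B)→(q0,1,right)
state=q0 head=-1 tape=B1[0]11   (q0,0)→(q2,0,right)
state=q2 head=0 tape=B10[1]1   (q2,1)→(q3,1,left)
state=q3 head=-1 tape=B1[0]11   (q3,0)→(q0,B,left)
state=q0 head=-2 tape=B[1]B11   (q0,1)→(q2,1,left)
state=q2 head=-3 tape=[B]1B11
M halts after 15 transitions.

15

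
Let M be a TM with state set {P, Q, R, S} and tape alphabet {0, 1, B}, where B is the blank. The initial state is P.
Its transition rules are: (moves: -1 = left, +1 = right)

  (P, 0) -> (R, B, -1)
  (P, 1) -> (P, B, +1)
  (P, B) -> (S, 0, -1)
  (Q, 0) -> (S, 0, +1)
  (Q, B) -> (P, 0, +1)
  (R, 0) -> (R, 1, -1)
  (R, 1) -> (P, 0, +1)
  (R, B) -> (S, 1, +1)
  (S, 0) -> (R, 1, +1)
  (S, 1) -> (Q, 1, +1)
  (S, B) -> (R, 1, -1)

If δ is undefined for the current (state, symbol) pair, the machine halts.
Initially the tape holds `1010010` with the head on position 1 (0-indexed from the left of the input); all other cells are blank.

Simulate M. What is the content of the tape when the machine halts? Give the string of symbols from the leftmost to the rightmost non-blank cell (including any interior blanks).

0B001110

P | 1[0]10010B   read 0 → write B, move -1, go to R
R | [1]B10010B   read 1 → write 0, move +1, go to P
P | 0[B]10010B   read B → write 0, move -1, go to S
S | [0]010010B   read 0 → write 1, move +1, go to R
R | 1[0]10010B   read 0 → write 1, move -1, go to R
R | [1]110010B   read 1 → write 0, move +1, go to P
P | 0[1]10010B   read 1 → write B, move +1, go to P
P | 0B[1]0010B   read 1 → write B, move +1, go to P
P | 0BB[0]010B   read 0 → write B, move -1, go to R
R | 0B[B]B010B   read B → write 1, move +1, go to S
S | 0B1[B]010B   read B → write 1, move -1, go to R
R | 0B[1]1010B   read 1 → write 0, move +1, go to P
P | 0B0[1]010B   read 1 → write B, move +1, go to P
P | 0B0B[0]10B   read 0 → write B, move -1, go to R
R | 0B0[B]B10B   read B → write 1, move +1, go to S
S | 0B01[B]10B   read B → write 1, move -1, go to R
R | 0B0[1]110B   read 1 → write 0, move +1, go to P
P | 0B00[1]10B   read 1 → write B, move +1, go to P
P | 0B00B[1]0B   read 1 → write B, move +1, go to P
P | 0B00BB[0]B   read 0 → write B, move -1, go to R
R | 0B00B[B]BB   read B → write 1, move +1, go to S
S | 0B00B1[B]B   read B → write 1, move -1, go to R
R | 0B00B[1]1B   read 1 → write 0, move +1, go to P
P | 0B00B0[1]B   read 1 → write B, move +1, go to P
P | 0B00B0B[B]   read B → write 0, move -1, go to S
S | 0B00B0[B]0   read B → write 1, move -1, go to R
R | 0B00B[0]10   read 0 → write 1, move -1, go to R
R | 0B00[B]110   read B → write 1, move +1, go to S
S | 0B001[1]10   read 1 → write 1, move +1, go to Q
Q | 0B0011[1]0
The non-blank tape span at halt is 0B001110.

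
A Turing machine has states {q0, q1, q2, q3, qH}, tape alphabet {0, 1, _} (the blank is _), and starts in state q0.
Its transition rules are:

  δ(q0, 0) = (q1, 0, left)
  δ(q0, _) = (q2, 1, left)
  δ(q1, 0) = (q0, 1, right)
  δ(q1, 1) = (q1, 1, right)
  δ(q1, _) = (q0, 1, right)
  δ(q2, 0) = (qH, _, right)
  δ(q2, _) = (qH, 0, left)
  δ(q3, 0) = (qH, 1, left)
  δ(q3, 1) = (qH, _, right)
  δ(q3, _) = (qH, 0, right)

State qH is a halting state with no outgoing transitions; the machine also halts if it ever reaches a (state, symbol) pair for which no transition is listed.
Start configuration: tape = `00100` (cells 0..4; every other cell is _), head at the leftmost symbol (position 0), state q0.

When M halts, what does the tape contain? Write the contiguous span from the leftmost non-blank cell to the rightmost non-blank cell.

q0 | _[0]0100   read 0 → write 0, move left, go to q1
q1 | [_]00100   read _ → write 1, move right, go to q0
q0 | 1[0]0100   read 0 → write 0, move left, go to q1
q1 | [1]00100   read 1 → write 1, move right, go to q1
q1 | 1[0]0100   read 0 → write 1, move right, go to q0
q0 | 11[0]100   read 0 → write 0, move left, go to q1
q1 | 1[1]0100   read 1 → write 1, move right, go to q1
q1 | 11[0]100   read 0 → write 1, move right, go to q0
q0 | 111[1]00
The non-blank tape span at halt is 111100.

111100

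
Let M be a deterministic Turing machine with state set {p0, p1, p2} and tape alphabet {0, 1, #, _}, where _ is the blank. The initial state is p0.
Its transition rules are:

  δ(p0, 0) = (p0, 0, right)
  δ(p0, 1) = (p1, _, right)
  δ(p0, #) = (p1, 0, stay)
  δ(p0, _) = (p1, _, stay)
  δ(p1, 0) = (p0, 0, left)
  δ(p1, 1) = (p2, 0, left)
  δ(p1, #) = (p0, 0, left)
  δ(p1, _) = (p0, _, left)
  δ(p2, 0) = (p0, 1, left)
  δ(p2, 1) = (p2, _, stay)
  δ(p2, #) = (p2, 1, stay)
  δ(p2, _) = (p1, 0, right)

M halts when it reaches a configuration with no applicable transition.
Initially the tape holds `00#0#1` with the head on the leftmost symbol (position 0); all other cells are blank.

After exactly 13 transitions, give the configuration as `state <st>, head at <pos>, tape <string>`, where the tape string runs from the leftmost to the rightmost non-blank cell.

state=p0 head=0 tape=[0]0#0#1_   (p0,0)→(p0,0,right)
state=p0 head=1 tape=0[0]#0#1_   (p0,0)→(p0,0,right)
state=p0 head=2 tape=00[#]0#1_   (p0,#)→(p1,0,stay)
state=p1 head=2 tape=00[0]0#1_   (p1,0)→(p0,0,left)
state=p0 head=1 tape=0[0]00#1_   (p0,0)→(p0,0,right)
state=p0 head=2 tape=00[0]0#1_   (p0,0)→(p0,0,right)
state=p0 head=3 tape=000[0]#1_   (p0,0)→(p0,0,right)
state=p0 head=4 tape=0000[#]1_   (p0,#)→(p1,0,stay)
state=p1 head=4 tape=0000[0]1_   (p1,0)→(p0,0,left)
state=p0 head=3 tape=000[0]01_   (p0,0)→(p0,0,right)
state=p0 head=4 tape=0000[0]1_   (p0,0)→(p0,0,right)
state=p0 head=5 tape=00000[1]_   (p0,1)→(p1,_,right)
state=p1 head=6 tape=00000_[_]   (p1,_)→(p0,_,left)
state=p0 head=5 tape=00000[_]_
After 13 steps: state p0, head at 5, tape 00000.

state p0, head at 5, tape 00000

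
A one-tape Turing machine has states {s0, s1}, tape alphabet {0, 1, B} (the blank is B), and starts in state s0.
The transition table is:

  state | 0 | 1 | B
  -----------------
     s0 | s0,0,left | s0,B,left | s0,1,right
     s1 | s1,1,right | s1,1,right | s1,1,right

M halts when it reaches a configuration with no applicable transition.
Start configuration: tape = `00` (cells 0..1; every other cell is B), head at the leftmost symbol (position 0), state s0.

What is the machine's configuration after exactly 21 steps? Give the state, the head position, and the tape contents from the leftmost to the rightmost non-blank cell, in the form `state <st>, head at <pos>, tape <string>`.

state s0, head at -1, tape 111100

state=s0 head=0 tape=BBBB[0]0   (s0,0)→(s0,0,left)
state=s0 head=-1 tape=BBB[B]00   (s0,B)→(s0,1,right)
state=s0 head=0 tape=BBB1[0]0   (s0,0)→(s0,0,left)
state=s0 head=-1 tape=BBB[1]00   (s0,1)→(s0,B,left)
state=s0 head=-2 tape=BB[B]B00   (s0,B)→(s0,1,right)
state=s0 head=-1 tape=BB1[B]00   (s0,B)→(s0,1,right)
state=s0 head=0 tape=BB11[0]0   (s0,0)→(s0,0,left)
state=s0 head=-1 tape=BB1[1]00   (s0,1)→(s0,B,left)
state=s0 head=-2 tape=BB[1]B00   (s0,1)→(s0,B,left)
state=s0 head=-3 tape=B[B]BB00   (s0,B)→(s0,1,right)
state=s0 head=-2 tape=B1[B]B00   (s0,B)→(s0,1,right)
state=s0 head=-1 tape=B11[B]00   (s0,B)→(s0,1,right)
state=s0 head=0 tape=B111[0]0   (s0,0)→(s0,0,left)
state=s0 head=-1 tape=B11[1]00   (s0,1)→(s0,B,left)
state=s0 head=-2 tape=B1[1]B00   (s0,1)→(s0,B,left)
state=s0 head=-3 tape=B[1]BB00   (s0,1)→(s0,B,left)
state=s0 head=-4 tape=[B]BBB00   (s0,B)→(s0,1,right)
state=s0 head=-3 tape=1[B]BB00   (s0,B)→(s0,1,right)
state=s0 head=-2 tape=11[B]B00   (s0,B)→(s0,1,right)
state=s0 head=-1 tape=111[B]00   (s0,B)→(s0,1,right)
state=s0 head=0 tape=1111[0]0   (s0,0)→(s0,0,left)
state=s0 head=-1 tape=111[1]00
After 21 steps: state s0, head at -1, tape 111100.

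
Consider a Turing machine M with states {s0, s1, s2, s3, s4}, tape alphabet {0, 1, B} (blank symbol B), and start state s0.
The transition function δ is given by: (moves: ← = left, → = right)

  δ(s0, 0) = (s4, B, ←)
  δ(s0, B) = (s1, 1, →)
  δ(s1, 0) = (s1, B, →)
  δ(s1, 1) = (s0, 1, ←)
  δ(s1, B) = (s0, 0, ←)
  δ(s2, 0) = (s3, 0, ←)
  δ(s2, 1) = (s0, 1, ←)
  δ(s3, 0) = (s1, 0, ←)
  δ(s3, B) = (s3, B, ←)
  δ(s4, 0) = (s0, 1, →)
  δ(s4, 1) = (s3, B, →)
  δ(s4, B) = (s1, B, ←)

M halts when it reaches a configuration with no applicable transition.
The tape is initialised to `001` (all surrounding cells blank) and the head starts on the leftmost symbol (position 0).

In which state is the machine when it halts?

state=s0 head=0 tape=BBB[0]01   (s0,0)→(s4,B,←)
state=s4 head=-1 tape=BB[B]B01   (s4,B)→(s1,B,←)
state=s1 head=-2 tape=B[B]BB01   (s1,B)→(s0,0,←)
state=s0 head=-3 tape=[B]0BB01   (s0,B)→(s1,1,→)
state=s1 head=-2 tape=1[0]BB01   (s1,0)→(s1,B,→)
state=s1 head=-1 tape=1B[B]B01   (s1,B)→(s0,0,←)
state=s0 head=-2 tape=1[B]0B01   (s0,B)→(s1,1,→)
state=s1 head=-1 tape=11[0]B01   (s1,0)→(s1,B,→)
state=s1 head=0 tape=11B[B]01   (s1,B)→(s0,0,←)
state=s0 head=-1 tape=11[B]001   (s0,B)→(s1,1,→)
state=s1 head=0 tape=111[0]01   (s1,0)→(s1,B,→)
state=s1 head=1 tape=111B[0]1   (s1,0)→(s1,B,→)
state=s1 head=2 tape=111BB[1]   (s1,1)→(s0,1,←)
state=s0 head=1 tape=111B[B]1   (s0,B)→(s1,1,→)
state=s1 head=2 tape=111B1[1]   (s1,1)→(s0,1,←)
state=s0 head=1 tape=111B[1]1
No transition is defined for (s0, 1); M halts in state s0.

s0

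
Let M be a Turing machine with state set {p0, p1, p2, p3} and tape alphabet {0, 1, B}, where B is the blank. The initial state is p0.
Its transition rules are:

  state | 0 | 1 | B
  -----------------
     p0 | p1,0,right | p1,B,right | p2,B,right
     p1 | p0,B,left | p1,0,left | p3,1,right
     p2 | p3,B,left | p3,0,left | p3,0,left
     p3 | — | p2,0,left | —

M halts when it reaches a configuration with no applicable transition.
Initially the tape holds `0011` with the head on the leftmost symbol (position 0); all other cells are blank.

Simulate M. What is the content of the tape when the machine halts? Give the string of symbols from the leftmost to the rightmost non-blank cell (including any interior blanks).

0001

state=p0 head=0 tape=[0]011   (p0,0)→(p1,0,right)
state=p1 head=1 tape=0[0]11   (p1,0)→(p0,B,left)
state=p0 head=0 tape=[0]B11   (p0,0)→(p1,0,right)
state=p1 head=1 tape=0[B]11   (p1,B)→(p3,1,right)
state=p3 head=2 tape=01[1]1   (p3,1)→(p2,0,left)
state=p2 head=1 tape=0[1]01   (p2,1)→(p3,0,left)
state=p3 head=0 tape=[0]001
The non-blank tape span at halt is 0001.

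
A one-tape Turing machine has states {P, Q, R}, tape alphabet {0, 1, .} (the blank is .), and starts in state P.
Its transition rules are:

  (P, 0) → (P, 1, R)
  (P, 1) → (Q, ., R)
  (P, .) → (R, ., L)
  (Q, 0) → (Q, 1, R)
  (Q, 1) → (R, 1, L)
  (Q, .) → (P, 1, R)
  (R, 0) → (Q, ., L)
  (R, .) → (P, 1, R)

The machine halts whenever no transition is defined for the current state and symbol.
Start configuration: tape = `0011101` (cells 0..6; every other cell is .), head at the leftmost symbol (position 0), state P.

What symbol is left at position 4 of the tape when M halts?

.

P | [0]011101   read 0 → write 1, move R, go to P
P | 1[0]11101   read 0 → write 1, move R, go to P
P | 11[1]1101   read 1 → write ., move R, go to Q
Q | 11.[1]101   read 1 → write 1, move L, go to R
R | 11[.]1101   read . → write 1, move R, go to P
P | 111[1]101   read 1 → write ., move R, go to Q
Q | 111.[1]01   read 1 → write 1, move L, go to R
R | 111[.]101   read . → write 1, move R, go to P
P | 1111[1]01   read 1 → write ., move R, go to Q
Q | 1111.[0]1   read 0 → write 1, move R, go to Q
Q | 1111.1[1]   read 1 → write 1, move L, go to R
R | 1111.[1]1
Cell 4 holds . when M halts.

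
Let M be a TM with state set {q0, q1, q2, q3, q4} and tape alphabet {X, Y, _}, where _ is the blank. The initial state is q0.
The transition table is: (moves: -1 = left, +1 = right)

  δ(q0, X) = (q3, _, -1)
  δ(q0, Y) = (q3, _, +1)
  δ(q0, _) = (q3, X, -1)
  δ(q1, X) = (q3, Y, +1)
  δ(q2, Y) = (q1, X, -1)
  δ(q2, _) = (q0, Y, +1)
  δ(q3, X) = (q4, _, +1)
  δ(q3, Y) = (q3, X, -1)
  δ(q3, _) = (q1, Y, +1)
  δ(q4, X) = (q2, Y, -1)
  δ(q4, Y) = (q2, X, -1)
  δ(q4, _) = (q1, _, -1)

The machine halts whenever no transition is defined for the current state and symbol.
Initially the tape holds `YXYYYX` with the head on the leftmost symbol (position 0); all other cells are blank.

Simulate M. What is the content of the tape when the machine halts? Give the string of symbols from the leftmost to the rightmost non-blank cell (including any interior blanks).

state=q0 head=0 tape=[Y]XYYYX   (q0,Y)→(q3,_,+1)
state=q3 head=1 tape=_[X]YYYX   (q3,X)→(q4,_,+1)
state=q4 head=2 tape=__[Y]YYX   (q4,Y)→(q2,X,-1)
state=q2 head=1 tape=_[_]XYYX   (q2,_)→(q0,Y,+1)
state=q0 head=2 tape=_Y[X]YYX   (q0,X)→(q3,_,-1)
state=q3 head=1 tape=_[Y]_YYX   (q3,Y)→(q3,X,-1)
state=q3 head=0 tape=[_]X_YYX   (q3,_)→(q1,Y,+1)
state=q1 head=1 tape=Y[X]_YYX   (q1,X)→(q3,Y,+1)
state=q3 head=2 tape=YY[_]YYX   (q3,_)→(q1,Y,+1)
state=q1 head=3 tape=YYY[Y]YX
The non-blank tape span at halt is YYYYYX.

YYYYYX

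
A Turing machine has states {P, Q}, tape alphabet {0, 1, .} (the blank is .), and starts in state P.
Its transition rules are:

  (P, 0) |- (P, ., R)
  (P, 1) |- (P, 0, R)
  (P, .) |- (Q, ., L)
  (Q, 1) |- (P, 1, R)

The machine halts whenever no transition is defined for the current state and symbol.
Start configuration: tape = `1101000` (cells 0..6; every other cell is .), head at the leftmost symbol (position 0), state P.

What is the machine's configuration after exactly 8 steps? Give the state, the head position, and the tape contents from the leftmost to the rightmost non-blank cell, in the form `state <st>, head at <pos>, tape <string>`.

state Q, head at 6, tape 00.0

P | [1]101000.   read 1 → write 0, move R, go to P
P | 0[1]01000.   read 1 → write 0, move R, go to P
P | 00[0]1000.   read 0 → write ., move R, go to P
P | 00.[1]000.   read 1 → write 0, move R, go to P
P | 00.0[0]00.   read 0 → write ., move R, go to P
P | 00.0.[0]0.   read 0 → write ., move R, go to P
P | 00.0..[0].   read 0 → write ., move R, go to P
P | 00.0...[.]   read . → write ., move L, go to Q
Q | 00.0..[.].
After 8 steps: state Q, head at 6, tape 00.0.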